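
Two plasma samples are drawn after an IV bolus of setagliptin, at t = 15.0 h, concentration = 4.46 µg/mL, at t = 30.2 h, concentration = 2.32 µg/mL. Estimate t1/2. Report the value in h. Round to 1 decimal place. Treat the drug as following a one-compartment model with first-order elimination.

16.1 h

k = ln(C₁/C₂) / (t₂ − t₁) = ln(4.46/2.32) / (30.2 − 15.0)
  = 0.6536 / 15.20 = 0.04300 h⁻¹
t½ = ln2 / k = 0.693147 / 0.04300 = 16.12 h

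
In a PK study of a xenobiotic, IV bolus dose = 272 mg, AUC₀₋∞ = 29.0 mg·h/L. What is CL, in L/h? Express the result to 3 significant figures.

9.38 L/h

CL = Dose / AUC = 272 / 29.0 = 9.379 L/h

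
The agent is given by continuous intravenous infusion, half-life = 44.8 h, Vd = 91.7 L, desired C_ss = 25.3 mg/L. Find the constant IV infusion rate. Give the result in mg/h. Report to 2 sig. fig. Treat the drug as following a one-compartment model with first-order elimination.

36 mg/h

k = ln2 / t½ = 0.693147 / 44.8 = 0.01547 h⁻¹
CL = k × Vd = 0.01547 × 91.7 = 1.419 L/h
At steady state, infusion rate R₀ = Css × CL = 25.3 × 1.419 = 35.90 mg/h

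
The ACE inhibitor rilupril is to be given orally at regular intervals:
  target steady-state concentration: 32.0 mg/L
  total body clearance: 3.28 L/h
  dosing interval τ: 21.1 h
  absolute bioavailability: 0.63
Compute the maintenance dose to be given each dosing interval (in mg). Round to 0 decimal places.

3515 mg

At steady state, F × (Dose/τ) = Css × CL.
Dose = Css × CL × τ / F = 32.0 × 3.280 × 21.1 / 0.63 = 3515 mg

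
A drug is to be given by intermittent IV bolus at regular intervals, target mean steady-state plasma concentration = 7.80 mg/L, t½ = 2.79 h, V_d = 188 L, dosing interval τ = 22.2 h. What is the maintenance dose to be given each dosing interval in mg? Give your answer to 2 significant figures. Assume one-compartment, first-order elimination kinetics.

k = ln2 / t½ = 0.693147 / 2.79 = 0.2484 h⁻¹
CL = k × Vd = 0.2484 × 188 = 46.70 L/h
At steady state, Dose/τ = Css × CL.
Dose = Css × CL × τ = 7.80 × 46.70 × 22.2 = 8087 mg

8100 mg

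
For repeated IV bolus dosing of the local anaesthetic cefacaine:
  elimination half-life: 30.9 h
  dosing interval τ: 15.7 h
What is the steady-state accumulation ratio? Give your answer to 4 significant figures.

3.369

k = ln2 / t½ = 0.693147 / 30.9 = 0.02243 h⁻¹
e^(−kτ) = e^(−0.02243 × 15.7) = 0.7032
Accumulation ratio R = 1 / (1 − e^(−kτ)) = 1 / (1 − 0.7032) = 3.369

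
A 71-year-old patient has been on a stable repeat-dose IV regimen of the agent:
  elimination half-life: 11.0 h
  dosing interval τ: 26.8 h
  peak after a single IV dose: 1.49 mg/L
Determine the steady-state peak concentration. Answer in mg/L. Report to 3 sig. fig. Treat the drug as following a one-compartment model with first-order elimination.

1.83 mg/L

k = ln2 / t½ = 0.693147 / 11.0 = 0.06301 h⁻¹
e^(−kτ) = e^(−0.06301 × 26.8) = 0.1848
Accumulation ratio R = 1 / (1 − e^(−kτ)) = 1 / (1 − 0.1848) = 1.227
Steady-state peak = C₀ × R = 1.49 × 1.227 = 1.828 mg/L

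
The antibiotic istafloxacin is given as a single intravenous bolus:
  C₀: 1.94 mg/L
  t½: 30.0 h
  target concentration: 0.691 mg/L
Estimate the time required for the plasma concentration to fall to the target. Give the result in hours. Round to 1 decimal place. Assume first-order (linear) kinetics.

44.7 h

k = ln2 / t½ = 0.693147 / 30.0 = 0.02310 h⁻¹
t = ln(C₀ / C) / k = ln(1.940 / 0.691) / 0.02310
  = ln(2.808) / 0.02310 = 1.032 / 0.02310 = 44.68 h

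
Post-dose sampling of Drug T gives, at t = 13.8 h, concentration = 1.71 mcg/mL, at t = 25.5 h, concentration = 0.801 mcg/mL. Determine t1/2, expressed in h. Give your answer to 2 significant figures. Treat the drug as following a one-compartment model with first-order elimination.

k = ln(C₁/C₂) / (t₂ − t₁) = ln(1.71/0.801) / (25.5 − 13.8)
  = 0.7584 / 11.70 = 0.06482 h⁻¹
t½ = ln2 / k = 0.693147 / 0.06482 = 10.69 h

11 h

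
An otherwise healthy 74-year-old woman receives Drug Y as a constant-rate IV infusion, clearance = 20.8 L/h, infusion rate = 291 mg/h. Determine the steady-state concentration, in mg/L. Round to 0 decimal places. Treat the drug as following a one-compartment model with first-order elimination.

14 mg/L

At steady state Css = R₀ / CL = 291 / 20.80 = 13.99 mg/L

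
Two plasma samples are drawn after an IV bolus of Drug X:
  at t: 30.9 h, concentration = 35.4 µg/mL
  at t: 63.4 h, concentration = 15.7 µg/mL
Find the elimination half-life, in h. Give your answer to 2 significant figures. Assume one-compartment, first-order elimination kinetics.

k = ln(C₁/C₂) / (t₂ − t₁) = ln(35.4/15.7) / (63.4 − 30.9)
  = 0.8131 / 32.50 = 0.02502 h⁻¹
t½ = ln2 / k = 0.693147 / 0.02502 = 27.70 h

28 h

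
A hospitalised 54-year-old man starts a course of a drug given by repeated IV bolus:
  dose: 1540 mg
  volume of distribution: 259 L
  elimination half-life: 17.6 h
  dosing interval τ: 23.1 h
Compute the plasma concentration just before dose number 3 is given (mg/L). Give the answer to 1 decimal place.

C₀ per dose = Dose / Vd = 1540 / 259 = 5.946 mg/L
k = ln2 / t½ = 0.693147 / 17.6 = 0.03938 h⁻¹
Fraction remaining after one interval: r = e^(−kτ) = e^(−0.03938 × 23.1) = 0.4027
Before dose 3, 2 doses have been given (aged 1τ, 2τ).
C_trough = C₀ × (r + r²) = 5.946 × (0.4027 + 0.1622) = 3.359 mg/L

3.4 mg/L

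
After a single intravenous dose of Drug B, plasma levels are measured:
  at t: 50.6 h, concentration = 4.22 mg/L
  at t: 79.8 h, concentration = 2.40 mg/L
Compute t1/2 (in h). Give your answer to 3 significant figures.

35.9 h

k = ln(C₁/C₂) / (t₂ − t₁) = ln(4.22/2.40) / (79.8 − 50.6)
  = 0.5644 / 29.20 = 0.01933 h⁻¹
t½ = ln2 / k = 0.693147 / 0.01933 = 35.86 h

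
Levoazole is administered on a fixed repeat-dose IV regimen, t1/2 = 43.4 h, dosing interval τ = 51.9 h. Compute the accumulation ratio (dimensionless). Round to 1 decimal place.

k = ln2 / t½ = 0.693147 / 43.4 = 0.01597 h⁻¹
e^(−kτ) = e^(−0.01597 × 51.9) = 0.4366
Accumulation ratio R = 1 / (1 − e^(−kτ)) = 1 / (1 − 0.4366) = 1.775

1.8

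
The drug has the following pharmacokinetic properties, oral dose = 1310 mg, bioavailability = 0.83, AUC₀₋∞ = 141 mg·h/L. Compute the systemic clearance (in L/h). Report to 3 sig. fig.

CL = F·Dose / AUC = 0.83 × 1310 / 141 = 7.711 L/h

7.71 L/h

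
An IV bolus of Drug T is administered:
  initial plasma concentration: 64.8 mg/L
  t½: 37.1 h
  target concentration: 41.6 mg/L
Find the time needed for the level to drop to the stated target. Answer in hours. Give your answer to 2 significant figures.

24 h

k = ln2 / t½ = 0.693147 / 37.1 = 0.01868 h⁻¹
t = ln(C₀ / C) / k = ln(64.80 / 41.6) / 0.01868
  = ln(1.558) / 0.01868 = 0.4434 / 0.01868 = 23.74 h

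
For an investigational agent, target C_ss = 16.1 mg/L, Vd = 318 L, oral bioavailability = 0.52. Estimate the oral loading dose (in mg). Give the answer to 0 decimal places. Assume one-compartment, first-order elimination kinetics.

LD = Css × Vd / F = 16.1 × 318 / 0.52 = 9846 mg

9846 mg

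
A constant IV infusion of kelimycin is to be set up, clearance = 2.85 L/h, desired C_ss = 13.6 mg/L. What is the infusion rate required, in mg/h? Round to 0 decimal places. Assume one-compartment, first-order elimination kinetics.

At steady state, infusion rate R₀ = Css × CL = 13.6 × 2.850 = 38.76 mg/h

39 mg/h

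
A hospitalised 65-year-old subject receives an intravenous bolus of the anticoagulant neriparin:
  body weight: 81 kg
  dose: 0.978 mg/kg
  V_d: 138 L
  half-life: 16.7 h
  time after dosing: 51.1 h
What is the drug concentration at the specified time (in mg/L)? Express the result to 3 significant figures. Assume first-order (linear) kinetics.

Total dose = 0.978 × 81 = 79.22 mg
C₀ = Dose / Vd = 79.22 / 138 = 0.5741 mg/L
k = ln2 / t½ = 0.693147 / 16.7 = 0.04151 h⁻¹
C = C₀ · e^(−k·t) = 0.5741 × e^(−0.04151 × 51.1)
  = 0.5741 × 0.1199 = 0.06883 mg/L

0.0688 mg/L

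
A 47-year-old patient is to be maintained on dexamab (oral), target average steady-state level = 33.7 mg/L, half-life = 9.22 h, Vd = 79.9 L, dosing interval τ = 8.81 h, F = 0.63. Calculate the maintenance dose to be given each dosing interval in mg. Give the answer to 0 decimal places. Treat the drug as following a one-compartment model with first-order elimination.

k = ln2 / t½ = 0.693147 / 9.22 = 0.07518 h⁻¹
CL = k × Vd = 0.07518 × 79.9 = 6.007 L/h
At steady state, F × (Dose/τ) = Css × CL.
Dose = Css × CL × τ / F = 33.7 × 6.007 × 8.81 / 0.63 = 2831 mg

2831 mg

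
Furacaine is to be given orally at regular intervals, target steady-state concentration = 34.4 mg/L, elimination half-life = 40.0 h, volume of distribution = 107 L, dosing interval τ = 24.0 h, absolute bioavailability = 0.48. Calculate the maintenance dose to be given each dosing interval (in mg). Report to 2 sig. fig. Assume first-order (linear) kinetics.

3200 mg

k = ln2 / t½ = 0.693147 / 40.0 = 0.01733 h⁻¹
CL = k × Vd = 0.01733 × 107 = 1.854 L/h
At steady state, F × (Dose/τ) = Css × CL.
Dose = Css × CL × τ / F = 34.4 × 1.854 × 24.0 / 0.48 = 3189 mg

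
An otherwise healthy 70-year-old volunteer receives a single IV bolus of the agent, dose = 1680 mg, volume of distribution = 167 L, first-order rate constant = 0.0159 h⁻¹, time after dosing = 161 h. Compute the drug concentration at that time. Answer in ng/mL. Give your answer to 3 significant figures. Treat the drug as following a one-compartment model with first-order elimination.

C₀ = Dose / Vd = 1680 / 167 = 10.06 mg/L
C = C₀ · e^(−k·t) = 10.06 × e^(−0.01590 × 161)
  = 10.06 × 0.07731 = 0.7777 mg/L
Convert: 0.7777 mg/L × 1000 = 777.7 ng/mL

778 ng/mL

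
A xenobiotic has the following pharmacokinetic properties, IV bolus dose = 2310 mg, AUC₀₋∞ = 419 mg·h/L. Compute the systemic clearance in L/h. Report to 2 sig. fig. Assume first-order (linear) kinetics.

5.5 L/h

CL = Dose / AUC = 2310 / 419 = 5.513 L/h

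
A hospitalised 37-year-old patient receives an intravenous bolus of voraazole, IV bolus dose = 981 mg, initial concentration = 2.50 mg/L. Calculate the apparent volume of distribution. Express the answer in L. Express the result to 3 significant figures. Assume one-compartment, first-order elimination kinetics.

Vd = Dose / C₀ = 981.0 / 2.50 = 392.4 L

392 L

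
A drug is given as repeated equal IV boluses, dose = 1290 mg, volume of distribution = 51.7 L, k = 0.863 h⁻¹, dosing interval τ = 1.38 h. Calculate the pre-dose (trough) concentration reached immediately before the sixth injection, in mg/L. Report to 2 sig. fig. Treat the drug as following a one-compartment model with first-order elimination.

11 mg/L

C₀ per dose = Dose / Vd = 1290 / 51.7 = 24.95 mg/L
Fraction remaining after one interval: r = e^(−kτ) = e^(−0.8630 × 1.38) = 0.3039
Before dose 6, 5 doses have been given (aged 1τ, 2τ, 3τ, 4τ, 5τ).
C_trough = C₀ × (r + r² + … + r^5) = C₀ × r(1−r^5)/(1−r)
        = 24.95 × 0.3039 × (1 − 0.002592) / (1 − 0.3039) = 10.86 mg/L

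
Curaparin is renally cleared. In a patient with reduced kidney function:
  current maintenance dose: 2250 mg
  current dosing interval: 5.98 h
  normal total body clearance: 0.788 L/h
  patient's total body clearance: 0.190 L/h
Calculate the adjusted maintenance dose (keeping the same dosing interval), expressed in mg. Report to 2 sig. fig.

540 mg

To keep the same average steady-state level, dosing rate must scale with clearance.
CL ratio = 0.190 / 0.788 = 0.2411
New dose (same interval) = 2250 × 0.2411 = 542.5 mg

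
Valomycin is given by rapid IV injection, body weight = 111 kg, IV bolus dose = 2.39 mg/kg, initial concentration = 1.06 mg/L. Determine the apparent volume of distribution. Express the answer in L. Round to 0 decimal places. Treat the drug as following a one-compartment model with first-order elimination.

250 L

Dose = 2.39 × 111 = 265.3 mg
Vd = Dose / C₀ = 265.3 / 1.06 = 250.3 L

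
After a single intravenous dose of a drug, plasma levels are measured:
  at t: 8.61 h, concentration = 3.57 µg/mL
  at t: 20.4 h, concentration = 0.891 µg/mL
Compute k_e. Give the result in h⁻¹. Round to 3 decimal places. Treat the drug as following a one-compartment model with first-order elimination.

k = ln(C₁/C₂) / (t₂ − t₁) = ln(3.57/0.891) / (20.4 − 8.61)
  = 1.388 / 11.79 = 0.1177 h⁻¹

0.118 h⁻¹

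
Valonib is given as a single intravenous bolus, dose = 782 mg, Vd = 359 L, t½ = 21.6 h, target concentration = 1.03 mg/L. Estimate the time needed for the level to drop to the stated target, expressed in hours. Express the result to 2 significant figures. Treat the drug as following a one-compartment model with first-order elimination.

C₀ = Dose / Vd = 782.0 / 359 = 2.178 mg/L
k = ln2 / t½ = 0.693147 / 21.6 = 0.03209 h⁻¹
t = ln(C₀ / C) / k = ln(2.178 / 1.03) / 0.03209
  = ln(2.115) / 0.03209 = 0.7491 / 0.03209 = 23.34 h

23 h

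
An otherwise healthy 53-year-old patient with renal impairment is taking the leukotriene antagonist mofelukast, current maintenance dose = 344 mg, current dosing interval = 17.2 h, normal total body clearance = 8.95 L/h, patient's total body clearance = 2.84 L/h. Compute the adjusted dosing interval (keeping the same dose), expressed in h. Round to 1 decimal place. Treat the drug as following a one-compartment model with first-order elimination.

54.2 h

To keep the same average steady-state level, dosing rate must scale with clearance.
CL ratio = 2.84 / 8.95 = 0.3173
New interval (same dose) = 17.2 / 0.3173 = 54.21 h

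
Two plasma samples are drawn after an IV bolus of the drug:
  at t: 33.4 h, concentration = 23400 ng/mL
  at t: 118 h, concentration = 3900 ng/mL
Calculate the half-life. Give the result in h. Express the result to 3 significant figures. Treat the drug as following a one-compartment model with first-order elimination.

32.7 h

k = ln(C₁/C₂) / (t₂ − t₁) = ln(23400/3900) / (118 − 33.4)
  = 1.792 / 84.60 = 0.02118 h⁻¹
t½ = ln2 / k = 0.693147 / 0.02118 = 32.73 h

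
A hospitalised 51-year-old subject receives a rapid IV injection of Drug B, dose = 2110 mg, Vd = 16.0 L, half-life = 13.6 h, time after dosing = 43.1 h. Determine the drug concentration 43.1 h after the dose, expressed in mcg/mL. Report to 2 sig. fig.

C₀ = Dose / Vd = 2110 / 16.0 = 131.9 mg/L
k = ln2 / t½ = 0.693147 / 13.6 = 0.05097 h⁻¹
C = C₀ · e^(−k·t) = 131.9 × e^(−0.05097 × 43.1)
  = 131.9 × 0.1112 = 14.67 mg/L
(14.67 mg/L = 14.67 mcg/mL)

15 mcg/mL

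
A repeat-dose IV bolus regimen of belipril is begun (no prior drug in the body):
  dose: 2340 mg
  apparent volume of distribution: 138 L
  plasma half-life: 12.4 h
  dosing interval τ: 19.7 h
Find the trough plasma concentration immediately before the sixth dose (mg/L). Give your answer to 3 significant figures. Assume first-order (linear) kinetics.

C₀ per dose = Dose / Vd = 2340 / 138 = 16.96 mg/L
k = ln2 / t½ = 0.693147 / 12.4 = 0.05590 h⁻¹
Fraction remaining after one interval: r = e^(−kτ) = e^(−0.05590 × 19.7) = 0.3325
Before dose 6, 5 doses have been given (aged 1τ, 2τ, 3τ, 4τ, 5τ).
C_trough = C₀ × (r + r² + … + r^5) = C₀ × r(1−r^5)/(1−r)
        = 16.96 × 0.3325 × (1 − 0.004064) / (1 − 0.3325) = 8.414 mg/L

8.41 mg/L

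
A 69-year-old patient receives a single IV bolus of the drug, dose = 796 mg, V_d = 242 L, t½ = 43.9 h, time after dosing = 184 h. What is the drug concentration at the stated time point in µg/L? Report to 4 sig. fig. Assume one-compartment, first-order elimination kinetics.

C₀ = Dose / Vd = 796.0 / 242 = 3.289 mg/L
k = ln2 / t½ = 0.693147 / 43.9 = 0.01579 h⁻¹
C = C₀ · e^(−k·t) = 3.289 × e^(−0.01579 × 184)
  = 3.289 × 0.05473 = 0.1800 mg/L
Convert: 0.1800 mg/L × 1000 = 180.0 µg/L

180.0 µg/L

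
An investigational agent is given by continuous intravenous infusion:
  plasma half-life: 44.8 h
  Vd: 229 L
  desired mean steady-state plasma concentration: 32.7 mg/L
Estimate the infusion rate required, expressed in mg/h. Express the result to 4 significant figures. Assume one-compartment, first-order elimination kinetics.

115.9 mg/h

k = ln2 / t½ = 0.693147 / 44.8 = 0.01547 h⁻¹
CL = k × Vd = 0.01547 × 229 = 3.543 L/h
At steady state, infusion rate R₀ = Css × CL = 32.7 × 3.543 = 115.9 mg/h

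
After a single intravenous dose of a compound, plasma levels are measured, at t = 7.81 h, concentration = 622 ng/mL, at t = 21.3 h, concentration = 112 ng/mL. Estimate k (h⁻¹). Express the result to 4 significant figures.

k = ln(C₁/C₂) / (t₂ − t₁) = ln(622/112) / (21.3 − 7.81)
  = 1.714 / 13.49 = 0.1271 h⁻¹

0.1271 h⁻¹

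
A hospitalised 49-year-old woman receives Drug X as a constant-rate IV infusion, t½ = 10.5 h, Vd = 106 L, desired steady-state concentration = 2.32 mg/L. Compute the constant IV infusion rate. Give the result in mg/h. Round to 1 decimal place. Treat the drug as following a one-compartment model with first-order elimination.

k = ln2 / t½ = 0.693147 / 10.5 = 0.06601 h⁻¹
CL = k × Vd = 0.06601 × 106 = 6.997 L/h
At steady state, infusion rate R₀ = Css × CL = 2.32 × 6.997 = 16.23 mg/h

16.2 mg/h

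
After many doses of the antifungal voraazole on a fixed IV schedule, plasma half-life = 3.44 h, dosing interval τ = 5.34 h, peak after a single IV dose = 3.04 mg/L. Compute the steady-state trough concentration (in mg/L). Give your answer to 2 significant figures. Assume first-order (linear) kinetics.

k = ln2 / t½ = 0.693147 / 3.44 = 0.2015 h⁻¹
e^(−kτ) = e^(−0.2015 × 5.34) = 0.3410
Accumulation ratio R = 1 / (1 − e^(−kτ)) = 1 / (1 − 0.3410) = 1.517
Steady-state trough = C₀ × R × e^(−kτ) = 3.04 × 1.517 × 0.3410 = 1.573 mg/L

1.6 mg/L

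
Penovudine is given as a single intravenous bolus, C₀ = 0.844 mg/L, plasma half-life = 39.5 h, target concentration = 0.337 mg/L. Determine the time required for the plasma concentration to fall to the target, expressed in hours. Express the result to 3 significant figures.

k = ln2 / t½ = 0.693147 / 39.5 = 0.01755 h⁻¹
t = ln(C₀ / C) / k = ln(0.8440 / 0.337) / 0.01755
  = ln(2.504) / 0.01755 = 0.9179 / 0.01755 = 52.30 h

52.3 h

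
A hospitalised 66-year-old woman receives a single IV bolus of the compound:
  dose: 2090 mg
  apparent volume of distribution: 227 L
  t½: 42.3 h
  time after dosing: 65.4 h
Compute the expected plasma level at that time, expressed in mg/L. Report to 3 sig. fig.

3.15 mg/L

C₀ = Dose / Vd = 2090 / 227 = 9.207 mg/L
k = ln2 / t½ = 0.693147 / 42.3 = 0.01639 h⁻¹
C = C₀ · e^(−k·t) = 9.207 × e^(−0.01639 × 65.4)
  = 9.207 × 0.3424 = 3.152 mg/L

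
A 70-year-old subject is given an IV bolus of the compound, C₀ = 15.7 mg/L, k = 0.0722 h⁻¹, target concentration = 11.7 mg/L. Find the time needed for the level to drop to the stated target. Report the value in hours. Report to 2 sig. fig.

4.1 h

t = ln(C₀ / C) / k = ln(15.70 / 11.7) / 0.07220
  = ln(1.342) / 0.07220 = 0.2942 / 0.07220 = 4.075 h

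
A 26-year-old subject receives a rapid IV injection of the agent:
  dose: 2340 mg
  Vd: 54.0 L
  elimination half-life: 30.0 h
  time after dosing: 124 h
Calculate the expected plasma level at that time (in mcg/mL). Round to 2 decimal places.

2.47 mcg/mL

C₀ = Dose / Vd = 2340 / 54.0 = 43.33 mg/L
k = ln2 / t½ = 0.693147 / 30.0 = 0.02310 h⁻¹
C = C₀ · e^(−k·t) = 43.33 × e^(−0.02310 × 124)
  = 43.33 × 0.05702 = 2.471 mg/L
(2.471 mg/L = 2.471 mcg/mL)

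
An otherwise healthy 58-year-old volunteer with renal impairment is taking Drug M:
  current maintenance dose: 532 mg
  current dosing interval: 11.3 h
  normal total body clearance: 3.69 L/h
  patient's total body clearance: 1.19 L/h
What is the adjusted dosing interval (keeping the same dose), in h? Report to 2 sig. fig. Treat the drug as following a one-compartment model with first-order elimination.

35 h

To keep the same average steady-state level, dosing rate must scale with clearance.
CL ratio = 1.19 / 3.69 = 0.3225
New interval (same dose) = 11.3 / 0.3225 = 35.04 h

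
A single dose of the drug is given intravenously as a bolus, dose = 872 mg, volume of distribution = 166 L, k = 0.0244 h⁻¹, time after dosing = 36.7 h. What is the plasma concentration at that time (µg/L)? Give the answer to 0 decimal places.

2145 µg/L

C₀ = Dose / Vd = 872.0 / 166 = 5.253 mg/L
C = C₀ · e^(−k·t) = 5.253 × e^(−0.02440 × 36.7)
  = 5.253 × 0.4084 = 2.145 mg/L
Convert: 2.145 mg/L × 1000 = 2145 µg/L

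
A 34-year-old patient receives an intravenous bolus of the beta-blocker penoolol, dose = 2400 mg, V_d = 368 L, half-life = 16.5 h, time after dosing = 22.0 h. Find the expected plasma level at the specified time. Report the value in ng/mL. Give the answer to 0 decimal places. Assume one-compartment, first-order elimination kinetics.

C₀ = Dose / Vd = 2400 / 368 = 6.522 mg/L
k = ln2 / t½ = 0.693147 / 16.5 = 0.04201 h⁻¹
C = C₀ · e^(−k·t) = 6.522 × e^(−0.04201 × 22.0)
  = 6.522 × 0.3968 = 2.588 mg/L
Convert: 2.588 mg/L × 1000 = 2588 ng/mL

2588 ng/mL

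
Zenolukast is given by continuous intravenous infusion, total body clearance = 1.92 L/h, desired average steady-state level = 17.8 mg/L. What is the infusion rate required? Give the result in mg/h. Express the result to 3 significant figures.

At steady state, infusion rate R₀ = Css × CL = 17.8 × 1.920 = 34.18 mg/h

34.2 mg/h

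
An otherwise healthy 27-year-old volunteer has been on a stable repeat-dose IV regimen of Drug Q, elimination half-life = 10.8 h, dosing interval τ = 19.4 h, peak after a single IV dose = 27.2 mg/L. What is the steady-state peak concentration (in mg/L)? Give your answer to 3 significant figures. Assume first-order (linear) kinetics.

38.2 mg/L

k = ln2 / t½ = 0.693147 / 10.8 = 0.06418 h⁻¹
e^(−kτ) = e^(−0.06418 × 19.4) = 0.2879
Accumulation ratio R = 1 / (1 − e^(−kτ)) = 1 / (1 − 0.2879) = 1.404
Steady-state peak = C₀ × R = 27.2 × 1.404 = 38.19 mg/L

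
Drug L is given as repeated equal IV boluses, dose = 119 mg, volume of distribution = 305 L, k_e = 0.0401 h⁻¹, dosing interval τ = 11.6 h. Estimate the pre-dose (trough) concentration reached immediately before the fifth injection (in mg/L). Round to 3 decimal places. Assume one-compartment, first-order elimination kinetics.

C₀ per dose = Dose / Vd = 119 / 305 = 0.3902 mg/L
Fraction remaining after one interval: r = e^(−kτ) = e^(−0.04010 × 11.6) = 0.6280
Before dose 5, 4 doses have been given (aged 1τ, 2τ, 3τ, 4τ).
C_trough = C₀ × (r + r² + … + r^4) = C₀ × r(1−r^4)/(1−r)
        = 0.3902 × 0.6280 × (1 − 0.1555) / (1 − 0.6280) = 0.5563 mg/L

0.556 mg/L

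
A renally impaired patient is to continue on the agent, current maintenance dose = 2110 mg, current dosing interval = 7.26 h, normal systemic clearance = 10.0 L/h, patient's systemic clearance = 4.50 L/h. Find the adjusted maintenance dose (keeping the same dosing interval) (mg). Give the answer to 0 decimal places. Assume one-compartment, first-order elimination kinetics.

950 mg

To keep the same average steady-state level, dosing rate must scale with clearance.
CL ratio = 4.50 / 10.0 = 0.4500
New dose (same interval) = 2110 × 0.4500 = 949.5 mg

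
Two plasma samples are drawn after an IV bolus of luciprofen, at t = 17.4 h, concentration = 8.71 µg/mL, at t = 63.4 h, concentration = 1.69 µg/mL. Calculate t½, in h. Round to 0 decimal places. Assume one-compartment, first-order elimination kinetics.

k = ln(C₁/C₂) / (t₂ − t₁) = ln(8.71/1.69) / (63.4 − 17.4)
  = 1.640 / 46.00 = 0.03565 h⁻¹
t½ = ln2 / k = 0.693147 / 0.03565 = 19.44 h

19 h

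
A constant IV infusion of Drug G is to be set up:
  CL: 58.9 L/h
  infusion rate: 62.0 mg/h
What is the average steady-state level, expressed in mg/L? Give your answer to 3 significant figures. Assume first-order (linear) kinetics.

1.05 mg/L

At steady state Css = R₀ / CL = 62.0 / 58.90 = 1.053 mg/L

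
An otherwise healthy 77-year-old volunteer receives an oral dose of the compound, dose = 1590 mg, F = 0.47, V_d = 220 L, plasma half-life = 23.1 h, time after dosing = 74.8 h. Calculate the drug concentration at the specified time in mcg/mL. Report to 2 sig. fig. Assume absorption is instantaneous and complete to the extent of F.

0.36 mcg/mL

Amount reaching circulation = F × Dose = 0.47 × 1590 = 747.3 mg
C₀ = F·Dose / Vd = 747.3 / 220 = 3.397 mg/L
k = ln2 / t½ = 0.693147 / 23.1 = 0.03001 h⁻¹
C = C₀ · e^(−k·t) = 3.397 × e^(−0.03001 × 74.8)
  = 3.397 × 0.1060 = 0.3601 mg/L
(0.3601 mg/L = 0.3601 mcg/mL)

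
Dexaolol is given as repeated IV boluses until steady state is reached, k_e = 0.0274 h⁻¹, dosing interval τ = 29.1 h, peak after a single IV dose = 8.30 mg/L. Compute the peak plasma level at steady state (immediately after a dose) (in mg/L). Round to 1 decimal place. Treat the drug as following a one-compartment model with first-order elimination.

15.1 mg/L

e^(−kτ) = e^(−0.02740 × 29.1) = 0.4505
Accumulation ratio R = 1 / (1 − e^(−kτ)) = 1 / (1 − 0.4505) = 1.820
Steady-state peak = C₀ × R = 8.30 × 1.820 = 15.11 mg/L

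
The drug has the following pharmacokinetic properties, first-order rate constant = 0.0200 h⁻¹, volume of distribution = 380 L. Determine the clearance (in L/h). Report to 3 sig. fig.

CL = k × Vd = 0.0200 × 380 = 7.600 L/h

7.60 L/h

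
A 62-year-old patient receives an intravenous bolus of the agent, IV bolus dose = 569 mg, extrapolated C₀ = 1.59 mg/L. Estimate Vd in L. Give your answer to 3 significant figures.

Vd = Dose / C₀ = 569.0 / 1.59 = 357.9 L

358 L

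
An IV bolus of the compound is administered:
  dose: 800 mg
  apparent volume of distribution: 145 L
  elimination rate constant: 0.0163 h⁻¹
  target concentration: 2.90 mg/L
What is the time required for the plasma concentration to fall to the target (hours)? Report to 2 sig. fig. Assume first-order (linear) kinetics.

C₀ = Dose / Vd = 800.0 / 145 = 5.517 mg/L
t = ln(C₀ / C) / k = ln(5.517 / 2.90) / 0.01630
  = ln(1.902) / 0.01630 = 0.6429 / 0.01630 = 39.44 h

39 h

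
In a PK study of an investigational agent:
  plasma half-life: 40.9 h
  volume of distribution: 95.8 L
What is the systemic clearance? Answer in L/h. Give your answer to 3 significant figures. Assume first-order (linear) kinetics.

1.62 L/h

k = ln2 / t½ = 0.693147 / 40.9 = 0.01695 h⁻¹
CL = k × Vd = 0.01695 × 95.8 = 1.624 L/h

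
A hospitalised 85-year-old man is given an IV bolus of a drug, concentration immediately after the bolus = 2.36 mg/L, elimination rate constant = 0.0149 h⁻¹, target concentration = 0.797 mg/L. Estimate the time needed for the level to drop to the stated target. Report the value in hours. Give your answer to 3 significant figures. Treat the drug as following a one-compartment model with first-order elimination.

72.9 h

t = ln(C₀ / C) / k = ln(2.360 / 0.797) / 0.01490
  = ln(2.961) / 0.01490 = 1.086 / 0.01490 = 72.89 h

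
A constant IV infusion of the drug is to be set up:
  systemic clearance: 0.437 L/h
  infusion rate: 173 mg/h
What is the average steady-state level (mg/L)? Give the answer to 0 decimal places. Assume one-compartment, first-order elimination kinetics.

396 mg/L

At steady state Css = R₀ / CL = 173 / 0.4370 = 395.9 mg/L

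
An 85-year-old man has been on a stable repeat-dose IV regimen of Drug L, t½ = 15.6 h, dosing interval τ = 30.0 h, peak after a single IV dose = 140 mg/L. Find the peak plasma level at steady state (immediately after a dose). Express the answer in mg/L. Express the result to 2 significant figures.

190 mg/L

k = ln2 / t½ = 0.693147 / 15.6 = 0.04443 h⁻¹
e^(−kτ) = e^(−0.04443 × 30.0) = 0.2637
Accumulation ratio R = 1 / (1 − e^(−kτ)) = 1 / (1 − 0.2637) = 1.358
Steady-state peak = C₀ × R = 140 × 1.358 = 190.1 mg/L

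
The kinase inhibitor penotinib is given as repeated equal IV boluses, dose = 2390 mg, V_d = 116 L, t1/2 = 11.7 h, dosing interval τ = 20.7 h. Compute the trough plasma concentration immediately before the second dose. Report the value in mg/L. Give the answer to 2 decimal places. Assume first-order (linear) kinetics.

C₀ per dose = Dose / Vd = 2390 / 116 = 20.60 mg/L
k = ln2 / t½ = 0.693147 / 11.7 = 0.05924 h⁻¹
Fraction remaining after one interval: r = e^(−kτ) = e^(−0.05924 × 20.7) = 0.2934
Before dose 2, 1 dose has been given (aged 1τ).
C_trough = C₀ × r = 20.60 × 0.2934 = 6.044 mg/L

6.04 mg/L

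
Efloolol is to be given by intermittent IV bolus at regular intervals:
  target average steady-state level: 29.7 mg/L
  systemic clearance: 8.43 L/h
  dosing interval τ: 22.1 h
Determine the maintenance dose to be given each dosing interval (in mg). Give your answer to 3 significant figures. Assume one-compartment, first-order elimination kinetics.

At steady state, Dose/τ = Css × CL.
Dose = Css × CL × τ = 29.7 × 8.430 × 22.1 = 5533 mg

5530 mg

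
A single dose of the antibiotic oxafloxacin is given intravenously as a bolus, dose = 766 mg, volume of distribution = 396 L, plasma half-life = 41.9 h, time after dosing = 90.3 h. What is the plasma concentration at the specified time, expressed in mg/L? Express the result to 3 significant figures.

C₀ = Dose / Vd = 766.0 / 396 = 1.934 mg/L
k = ln2 / t½ = 0.693147 / 41.9 = 0.01654 h⁻¹
C = C₀ · e^(−k·t) = 1.934 × e^(−0.01654 × 90.3)
  = 1.934 × 0.2246 = 0.4344 mg/L

0.434 mg/L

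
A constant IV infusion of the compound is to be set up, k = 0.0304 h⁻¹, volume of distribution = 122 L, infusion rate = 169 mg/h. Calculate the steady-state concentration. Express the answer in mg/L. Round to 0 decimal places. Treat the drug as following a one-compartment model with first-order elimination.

CL = k × Vd = 0.03040 × 122 = 3.709 L/h
At steady state Css = R₀ / CL = 169 / 3.709 = 45.56 mg/L

46 mg/L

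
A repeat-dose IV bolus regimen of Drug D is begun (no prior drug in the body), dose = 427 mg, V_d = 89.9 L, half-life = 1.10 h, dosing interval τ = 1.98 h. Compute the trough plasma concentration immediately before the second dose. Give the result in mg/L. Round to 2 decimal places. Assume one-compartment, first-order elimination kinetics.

1.36 mg/L

C₀ per dose = Dose / Vd = 427 / 89.9 = 4.750 mg/L
k = ln2 / t½ = 0.693147 / 1.10 = 0.6301 h⁻¹
Fraction remaining after one interval: r = e^(−kτ) = e^(−0.6301 × 1.98) = 0.2872
Before dose 2, 1 dose has been given (aged 1τ).
C_trough = C₀ × r = 4.750 × 0.2872 = 1.364 mg/L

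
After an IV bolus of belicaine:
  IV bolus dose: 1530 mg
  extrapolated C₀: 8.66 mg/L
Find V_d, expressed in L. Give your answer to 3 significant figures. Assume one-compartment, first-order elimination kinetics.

177 L

Vd = Dose / C₀ = 1530 / 8.66 = 176.7 L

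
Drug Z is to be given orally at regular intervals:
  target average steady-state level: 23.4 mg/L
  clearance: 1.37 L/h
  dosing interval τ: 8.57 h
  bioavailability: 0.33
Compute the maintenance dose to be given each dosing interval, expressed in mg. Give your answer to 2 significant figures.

830 mg

At steady state, F × (Dose/τ) = Css × CL.
Dose = Css × CL × τ / F = 23.4 × 1.370 × 8.57 / 0.33 = 832.5 mg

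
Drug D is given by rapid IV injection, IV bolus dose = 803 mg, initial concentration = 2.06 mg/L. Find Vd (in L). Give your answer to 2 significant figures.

Vd = Dose / C₀ = 803.0 / 2.06 = 389.8 L

390 L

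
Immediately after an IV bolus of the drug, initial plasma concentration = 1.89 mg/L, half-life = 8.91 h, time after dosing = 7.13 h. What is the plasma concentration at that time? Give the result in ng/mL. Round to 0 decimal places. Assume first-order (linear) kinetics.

1085 ng/mL

k = ln2 / t½ = 0.693147 / 8.91 = 0.07779 h⁻¹
C = C₀ · e^(−k·t) = 1.890 × e^(−0.07779 × 7.13)
  = 1.890 × 0.5743 = 1.085 mg/L
Convert: 1.085 mg/L × 1000 = 1085 ng/mL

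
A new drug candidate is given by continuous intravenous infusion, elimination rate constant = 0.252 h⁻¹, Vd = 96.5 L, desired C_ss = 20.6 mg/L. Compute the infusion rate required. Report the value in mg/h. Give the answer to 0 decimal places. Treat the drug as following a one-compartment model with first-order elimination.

CL = k × Vd = 0.2520 × 96.5 = 24.32 L/h
At steady state, infusion rate R₀ = Css × CL = 20.6 × 24.32 = 501.0 mg/h

501 mg/h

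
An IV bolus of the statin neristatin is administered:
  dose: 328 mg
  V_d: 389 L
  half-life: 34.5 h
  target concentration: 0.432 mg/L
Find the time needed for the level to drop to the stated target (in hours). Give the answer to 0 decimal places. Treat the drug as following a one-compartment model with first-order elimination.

33 h

C₀ = Dose / Vd = 328.0 / 389 = 0.8432 mg/L
k = ln2 / t½ = 0.693147 / 34.5 = 0.02009 h⁻¹
t = ln(C₀ / C) / k = ln(0.8432 / 0.432) / 0.02009
  = ln(1.952) / 0.02009 = 0.6689 / 0.02009 = 33.30 h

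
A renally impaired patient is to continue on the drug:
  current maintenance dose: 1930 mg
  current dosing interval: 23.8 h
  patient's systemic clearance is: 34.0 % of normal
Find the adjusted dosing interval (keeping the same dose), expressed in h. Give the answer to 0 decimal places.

To keep the same average steady-state level, dosing rate must scale with clearance.
CL ratio = 34.0 / 100 = 0.3400
New interval (same dose) = 23.8 / 0.3400 = 70.00 h

70 h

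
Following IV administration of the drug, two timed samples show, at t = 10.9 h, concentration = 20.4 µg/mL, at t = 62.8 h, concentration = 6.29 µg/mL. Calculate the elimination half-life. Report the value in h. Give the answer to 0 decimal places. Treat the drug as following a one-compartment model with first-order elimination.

31 h

k = ln(C₁/C₂) / (t₂ − t₁) = ln(20.4/6.29) / (62.8 − 10.9)
  = 1.177 / 51.90 = 0.02268 h⁻¹
t½ = ln2 / k = 0.693147 / 0.02268 = 30.56 h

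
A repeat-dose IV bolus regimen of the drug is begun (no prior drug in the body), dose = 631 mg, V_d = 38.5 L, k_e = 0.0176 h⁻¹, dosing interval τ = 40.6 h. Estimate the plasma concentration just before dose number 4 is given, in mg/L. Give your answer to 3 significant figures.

13.9 mg/L

C₀ per dose = Dose / Vd = 631 / 38.5 = 16.39 mg/L
Fraction remaining after one interval: r = e^(−kτ) = e^(−0.01760 × 40.6) = 0.4894
Before dose 4, 3 doses have been given (aged 1τ, 2τ, 3τ).
C_trough = C₀ × (r + r² + … + r^3) = C₀ × r(1−r^3)/(1−r)
        = 16.39 × 0.4894 × (1 − 0.1172) / (1 − 0.4894) = 13.87 mg/L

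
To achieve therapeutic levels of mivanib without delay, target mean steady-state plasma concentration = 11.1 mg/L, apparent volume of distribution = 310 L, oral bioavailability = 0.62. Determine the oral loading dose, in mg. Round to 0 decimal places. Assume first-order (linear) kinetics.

LD = Css × Vd / F = 11.1 × 310 / 0.62 = 5550 mg

5550 mg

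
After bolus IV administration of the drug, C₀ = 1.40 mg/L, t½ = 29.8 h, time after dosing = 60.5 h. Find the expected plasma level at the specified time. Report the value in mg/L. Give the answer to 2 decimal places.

k = ln2 / t½ = 0.693147 / 29.8 = 0.02326 h⁻¹
C = C₀ · e^(−k·t) = 1.400 × e^(−0.02326 × 60.5)
  = 1.400 × 0.2448 = 0.3427 mg/L

0.34 mg/L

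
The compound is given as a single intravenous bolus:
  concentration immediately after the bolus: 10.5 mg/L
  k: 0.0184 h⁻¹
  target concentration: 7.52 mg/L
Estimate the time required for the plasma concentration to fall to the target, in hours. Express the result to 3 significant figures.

t = ln(C₀ / C) / k = ln(10.50 / 7.52) / 0.01840
  = ln(1.396) / 0.01840 = 0.3336 / 0.01840 = 18.13 h

18.1 h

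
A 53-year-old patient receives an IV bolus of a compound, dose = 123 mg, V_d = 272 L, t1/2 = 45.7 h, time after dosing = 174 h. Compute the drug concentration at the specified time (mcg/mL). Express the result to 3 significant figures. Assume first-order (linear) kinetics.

C₀ = Dose / Vd = 123.0 / 272 = 0.4522 mg/L
k = ln2 / t½ = 0.693147 / 45.7 = 0.01517 h⁻¹
C = C₀ · e^(−k·t) = 0.4522 × e^(−0.01517 × 174)
  = 0.4522 × 0.07139 = 0.03228 mg/L
(0.03228 mg/L = 0.03228 mcg/mL)

0.0323 mcg/mL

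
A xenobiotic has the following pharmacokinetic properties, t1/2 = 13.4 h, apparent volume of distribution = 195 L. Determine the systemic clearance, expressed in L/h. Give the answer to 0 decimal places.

k = ln2 / t½ = 0.693147 / 13.4 = 0.05173 h⁻¹
CL = k × Vd = 0.05173 × 195 = 10.09 L/h

10 L/h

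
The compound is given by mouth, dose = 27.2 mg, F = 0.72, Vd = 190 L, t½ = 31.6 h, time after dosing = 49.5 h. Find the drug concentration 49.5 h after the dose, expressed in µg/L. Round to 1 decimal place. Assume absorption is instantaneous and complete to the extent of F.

Amount reaching circulation = F × Dose = 0.72 × 27.20 = 19.58 mg
C₀ = F·Dose / Vd = 19.58 / 190 = 0.1031 mg/L
k = ln2 / t½ = 0.693147 / 31.6 = 0.02194 h⁻¹
C = C₀ · e^(−k·t) = 0.1031 × e^(−0.02194 × 49.5)
  = 0.1031 × 0.3376 = 0.03481 mg/L
Convert: 0.03481 mg/L × 1000 = 34.81 µg/L

34.8 µg/L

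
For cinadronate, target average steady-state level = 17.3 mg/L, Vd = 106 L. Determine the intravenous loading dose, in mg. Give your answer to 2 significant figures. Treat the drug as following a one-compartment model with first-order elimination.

LD = Css × Vd = 17.3 × 106 = 1834 mg

1800 mg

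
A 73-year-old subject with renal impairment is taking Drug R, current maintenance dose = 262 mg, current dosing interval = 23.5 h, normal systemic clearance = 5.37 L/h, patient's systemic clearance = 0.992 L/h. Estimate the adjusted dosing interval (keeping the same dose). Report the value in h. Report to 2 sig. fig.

To keep the same average steady-state level, dosing rate must scale with clearance.
CL ratio = 0.992 / 5.37 = 0.1847
New interval (same dose) = 23.5 / 0.1847 = 127.2 h

130 h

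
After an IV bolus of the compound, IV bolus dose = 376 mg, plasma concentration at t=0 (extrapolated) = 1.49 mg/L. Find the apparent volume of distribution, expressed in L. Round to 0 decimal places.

252 L

Vd = Dose / C₀ = 376.0 / 1.49 = 252.3 L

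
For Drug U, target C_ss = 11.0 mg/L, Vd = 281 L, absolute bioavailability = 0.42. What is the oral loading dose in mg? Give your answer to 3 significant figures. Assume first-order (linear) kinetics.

LD = Css × Vd / F = 11.0 × 281 / 0.42 = 7360 mg

7360 mg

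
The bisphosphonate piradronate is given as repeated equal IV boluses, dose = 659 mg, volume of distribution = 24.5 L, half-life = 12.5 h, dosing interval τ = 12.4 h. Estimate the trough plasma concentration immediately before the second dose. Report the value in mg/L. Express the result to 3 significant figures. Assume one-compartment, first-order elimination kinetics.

13.5 mg/L

C₀ per dose = Dose / Vd = 659 / 24.5 = 26.90 mg/L
k = ln2 / t½ = 0.693147 / 12.5 = 0.05545 h⁻¹
Fraction remaining after one interval: r = e^(−kτ) = e^(−0.05545 × 12.4) = 0.5028
Before dose 2, 1 dose has been given (aged 1τ).
C_trough = C₀ × r = 26.90 × 0.5028 = 13.53 mg/L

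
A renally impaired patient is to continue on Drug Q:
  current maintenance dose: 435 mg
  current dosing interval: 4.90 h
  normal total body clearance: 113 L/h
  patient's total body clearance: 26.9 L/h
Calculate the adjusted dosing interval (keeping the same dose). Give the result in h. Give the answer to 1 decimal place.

20.6 h

To keep the same average steady-state level, dosing rate must scale with clearance.
CL ratio = 26.9 / 113 = 0.2381
New interval (same dose) = 4.90 / 0.2381 = 20.58 h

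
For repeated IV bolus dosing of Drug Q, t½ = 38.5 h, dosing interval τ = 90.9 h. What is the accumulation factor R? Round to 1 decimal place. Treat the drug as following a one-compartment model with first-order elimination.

1.2

k = ln2 / t½ = 0.693147 / 38.5 = 0.01800 h⁻¹
e^(−kτ) = e^(−0.01800 × 90.9) = 0.1947
Accumulation ratio R = 1 / (1 − e^(−kτ)) = 1 / (1 − 0.1947) = 1.242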